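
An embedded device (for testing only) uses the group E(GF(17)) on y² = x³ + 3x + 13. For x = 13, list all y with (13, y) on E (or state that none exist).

x³ + 3x + 13 = 2249 ≡ 5 (mod 17).
5 is a non-residue mod 17; no y exists.

none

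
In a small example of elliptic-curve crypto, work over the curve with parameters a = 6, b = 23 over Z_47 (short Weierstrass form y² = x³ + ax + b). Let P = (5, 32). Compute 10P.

(26, 41)

Repeated addition: build up to 10P.
2P: tangent at (5, 32): λ = (3·5² + 6)/(2·32) ≡ 34/17. 17⁻¹ ≡ 36 (mod 47), so λ ≡ 34·36 ≡ 2.
  x = λ² - 5 - 5 = 4 - 10 ≡ 41; y = λ·(5 - 41) - 32 ≡ 37. → (41, 37)
3P: (41, 37) + (5, 32). λ = (32 - 37)/(5 - 41) ≡ 42/11 mod 47. 11⁻¹ ≡ 30 (mod 47), so λ ≡ 38.
  x = λ² - 41 - 5 = 1444 - 46 ≡ 35; y = λ·(41 - 35) - 37 ≡ 3. → (35, 3)
4P: (35, 3) + (5, 32). λ = (32 - 3)/(5 - 35) ≡ 29/17 mod 47. 17⁻¹ ≡ 36 (mod 47), so λ ≡ 10.
  x = λ² - 35 - 5 = 100 - 40 ≡ 13; y = λ·(35 - 13) - 3 ≡ 29. → (13, 29)
5P: (13, 29) + (5, 32). λ = (32 - 29)/(5 - 13) ≡ 3/39 mod 47. 39⁻¹ ≡ 41 (mod 47) since 39·41 = 1599 ≡ 1, so λ ≡ 29.
  x = λ² - 13 - 5 = 841 - 18 ≡ 24; y = λ·(13 - 24) - 29 ≡ 28. → (24, 28)
6P: (24, 28) + (5, 32). λ = (32 - 28)/(5 - 24) ≡ 4/28 mod 47. 28⁻¹ ≡ 42 (mod 47) since 28·42 = 1176 ≡ 1, so λ ≡ 27.
  x = λ² - 24 - 5 = 729 - 29 ≡ 42; y = λ·(24 - 42) - 28 ≡ 3. → (42, 3)
7P: (42, 3) + (5, 32). λ = (32 - 3)/(5 - 42) ≡ 29/10 mod 47. 10⁻¹ ≡ 33 (mod 47) since 10·33 = 330 ≡ 1, so λ ≡ 17.
  x = λ² - 42 - 5 = 289 - 47 ≡ 7; y = λ·(42 - 7) - 3 ≡ 28. → (7, 28)
8P: (7, 28) + (5, 32). λ = (32 - 28)/(5 - 7) ≡ 4/45 mod 47. 45⁻¹ ≡ 23 (mod 47), so λ ≡ 45.
  x = λ² - 7 - 5 = 2025 - 12 ≡ 39; y = λ·(7 - 39) - 28 ≡ 36. → (39, 36)
9P: (39, 36) + (5, 32). λ = (32 - 36)/(5 - 39) ≡ 43/13 mod 47. 13⁻¹ ≡ 29 (mod 47), so λ ≡ 25.
  x = λ² - 39 - 5 = 625 - 44 ≡ 17; y = λ·(39 - 17) - 36 ≡ 44. → (17, 44)
10P: (17, 44) + (5, 32). λ = (32 - 44)/(5 - 17) ≡ 35/35 mod 47. 35⁻¹ ≡ 43 (mod 47) since 35·43 = 1505 ≡ 1, so λ ≡ 1.
  x = λ² - 17 - 5 = 1 - 22 ≡ 26; y = λ·(17 - 26) - 44 ≡ 41. → (26, 41)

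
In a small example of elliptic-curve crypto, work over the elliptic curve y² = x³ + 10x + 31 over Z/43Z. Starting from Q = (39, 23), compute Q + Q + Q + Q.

Double-and-add on 4 = (100)₂. Start with Q = (39, 23) for the leading 1-bit.
double: tangent at (39, 23): λ = (3·39² + 10)/(2·23) ≡ 15/3. 3⁻¹ ≡ 29 (mod 43), so λ ≡ 15·29 ≡ 5.
  x = λ² - 39 - 39 = 25 - 78 ≡ 33; y = λ·(39 - 33) - 23 ≡ 7. → (33, 7)
double: tangent at (33, 7): λ = (3·33² + 10)/(2·7) ≡ 9/14. 14⁻¹ ≡ 40 (mod 43), so λ ≡ 9·40 ≡ 16.
  x = λ² - 33 - 33 = 256 - 66 ≡ 18; y = λ·(33 - 18) - 7 ≡ 18. → (18, 18)

(18, 18)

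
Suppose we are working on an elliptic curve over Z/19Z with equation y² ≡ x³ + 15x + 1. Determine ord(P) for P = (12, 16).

5

2P: tangent at (12, 16): λ = (3·12² + 15)/(2·16) ≡ 10/13. 13⁻¹ ≡ 3 (mod 19), so λ ≡ 10·3 ≡ 11.
  x = λ² - 12 - 12 = 121 - 24 ≡ 2; y = λ·(12 - 2) - 16 ≡ 18. → (2, 18)
3P: (2, 18) + (12, 16). λ = (16 - 18)/(12 - 2) ≡ 17/10 mod 19. 10⁻¹ ≡ 2 (mod 19), so λ ≡ 15.
  x = λ² - 2 - 12 = 225 - 14 ≡ 2; y = λ·(2 - 2) - 18 ≡ 1. → (2, 1)
4P: (2, 1) + (12, 16). λ = (16 - 1)/(12 - 2) ≡ 15/10 mod 19. 10⁻¹ ≡ 2 (mod 19) since 10·2 = 20 ≡ 1, so λ ≡ 11.
  x = λ² - 2 - 12 = 121 - 14 ≡ 12; y = λ·(2 - 12) - 1 ≡ 3. → (12, 3)
5P: (12, 3) + (12, 16): same x and y₁ ≡ -y₂, so the sum is ∞.
5P = ∞, so the order is 5.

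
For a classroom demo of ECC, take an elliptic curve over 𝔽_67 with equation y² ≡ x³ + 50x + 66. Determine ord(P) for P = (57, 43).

3

2P: tangent at (57, 43): λ = (3·57² + 50)/(2·43) ≡ 15/19. 19⁻¹ ≡ 60 (mod 67) since 19·60 = 1140 ≡ 1, so λ ≡ 15·60 ≡ 29.
  x = λ² - 57 - 57 = 841 - 114 ≡ 57; y = λ·(57 - 57) - 43 ≡ 24. → (57, 24)
3P: (57, 24) + (57, 43): same x and y₁ ≡ -y₂, so the sum is ∞.
3P = ∞, so the order is 3.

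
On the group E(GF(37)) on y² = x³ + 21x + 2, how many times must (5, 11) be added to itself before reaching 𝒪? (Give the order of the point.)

2P: tangent at (5, 11): λ = (3·5² + 21)/(2·11) ≡ 22/22. 22⁻¹ ≡ 32 (mod 37) since 22·32 = 704 ≡ 1, so λ ≡ 22·32 ≡ 1.
  x = λ² - 5 - 5 = 1 - 10 ≡ 28; y = λ·(5 - 28) - 11 ≡ 3. → (28, 3)
3P: (28, 3) + (5, 11). λ = (11 - 3)/(5 - 28) ≡ 8/14 mod 37. 14⁻¹ ≡ 8 (mod 37) since 14·8 = 112 ≡ 1, so λ ≡ 27.
  x = λ² - 28 - 5 = 729 - 33 ≡ 30; y = λ·(28 - 30) - 3 ≡ 17. → (30, 17)
4P: (30, 17) + (5, 11). λ = (11 - 17)/(5 - 30) ≡ 31/12 mod 37. 12⁻¹ ≡ 34 (mod 37) since 12·34 = 408 ≡ 1, so λ ≡ 18.
  x = λ² - 30 - 5 = 324 - 35 ≡ 30; y = λ·(30 - 30) - 17 ≡ 20. → (30, 20)
5P: (30, 20) + (5, 11). λ = (11 - 20)/(5 - 30) ≡ 28/12 mod 37. 12⁻¹ ≡ 34 (mod 37) since 12·34 = 408 ≡ 1, so λ ≡ 27.
  x = λ² - 30 - 5 = 729 - 35 ≡ 28; y = λ·(30 - 28) - 20 ≡ 34. → (28, 34)
6P: (28, 34) + (5, 11). λ = (11 - 34)/(5 - 28) ≡ 14/14 mod 37. 14⁻¹ ≡ 8 (mod 37), so λ ≡ 1.
  x = λ² - 28 - 5 = 1 - 33 ≡ 5; y = λ·(28 - 5) - 34 ≡ 26. → (5, 26)
7P: (5, 26) + (5, 11): same x and y₁ ≡ -y₂, so the sum is 𝒪.
7P = 𝒪, so the order is 7.

7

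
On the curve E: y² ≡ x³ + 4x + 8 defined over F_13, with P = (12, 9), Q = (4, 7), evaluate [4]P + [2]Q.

(4, 7)

First 4P:
Repeated addition: build up to 4P.
2P: tangent at (12, 9): λ = (3·12² + 4)/(2·9) ≡ 7/5. 5⁻¹ ≡ 8 (mod 13), so λ ≡ 7·8 ≡ 4.
  x = λ² - 12 - 12 = 16 - 24 ≡ 5; y = λ·(12 - 5) - 9 ≡ 6. → (5, 6)
3P: (5, 6) + (12, 9). λ = (9 - 6)/(12 - 5) ≡ 3/7 mod 13. 7⁻¹ ≡ 2 (mod 13) since 7·2 = 14 ≡ 1, so λ ≡ 6.
  x = λ² - 5 - 12 = 36 - 17 ≡ 6; y = λ·(5 - 6) - 6 ≡ 1. → (6, 1)
4P: (6, 1) + (12, 9). λ = (9 - 1)/(12 - 6) ≡ 8/6 mod 13. 6⁻¹ ≡ 11 (mod 13), so λ ≡ 10.
  x = λ² - 6 - 12 = 100 - 18 ≡ 4; y = λ·(6 - 4) - 1 ≡ 6. → (4, 6)
4P = (4, 6).
Next 2Q:
Repeated addition: build up to 2Q.
2Q: tangent at (4, 7): λ = (3·4² + 4)/(2·7) ≡ 0/1. 1⁻¹ ≡ 1 (mod 13) since 1·1 = 1 ≡ 1, so λ ≡ 0·1 ≡ 0.
  x = λ² - 4 - 4 = 0 - 8 ≡ 5; y = λ·(4 - 5) - 7 ≡ 6. → (5, 6)
2Q = (5, 6).
Finally 4P + 2Q:
(4, 6) + (5, 6). λ = (6 - 6)/(5 - 4) ≡ 0/1 mod 13. 1⁻¹ ≡ 1 (mod 13) since 1·1 = 1 ≡ 1, so λ ≡ 0.
  x = λ² - 4 - 5 = 0 - 9 ≡ 4; y = λ·(4 - 4) - 6 ≡ 7. → (4, 7)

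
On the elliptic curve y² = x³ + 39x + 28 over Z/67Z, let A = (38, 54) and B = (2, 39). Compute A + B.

(63, 64)

(38, 54) + (2, 39). λ = (39 - 54)/(2 - 38) ≡ 52/31 mod 67. 31⁻¹ ≡ 13 (mod 67), so λ ≡ 6.
  x = λ² - 38 - 2 = 36 - 40 ≡ 63; y = λ·(38 - 63) - 54 ≡ 64. → (63, 64)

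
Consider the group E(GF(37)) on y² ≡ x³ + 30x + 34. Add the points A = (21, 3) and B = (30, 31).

(21, 3) + (30, 31). λ = (31 - 3)/(30 - 21) ≡ 28/9 mod 37. 9⁻¹ ≡ 33 (mod 37), so λ ≡ 36.
  x = λ² - 21 - 30 = 1296 - 51 ≡ 24; y = λ·(21 - 24) - 3 ≡ 0. → (24, 0)

(24, 0)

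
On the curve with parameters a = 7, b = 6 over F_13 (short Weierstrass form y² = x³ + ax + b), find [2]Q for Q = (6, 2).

(11, 7)

tangent at (6, 2): λ = (3·6² + 7)/(2·2) ≡ 11/4. 4⁻¹ ≡ 10 (mod 13) since 4·10 = 40 ≡ 1, so λ ≡ 11·10 ≡ 6.
  x = λ² - 6 - 6 = 36 - 12 ≡ 11; y = λ·(6 - 11) - 2 ≡ 7. → (11, 7)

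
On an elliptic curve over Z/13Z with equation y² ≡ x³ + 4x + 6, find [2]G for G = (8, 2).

(6, 5)

tangent at (8, 2): λ = (3·8² + 4)/(2·2) ≡ 1/4. 4⁻¹ ≡ 10 (mod 13), so λ ≡ 1·10 ≡ 10.
  x = λ² - 8 - 8 = 100 - 16 ≡ 6; y = λ·(8 - 6) - 2 ≡ 5. → (6, 5)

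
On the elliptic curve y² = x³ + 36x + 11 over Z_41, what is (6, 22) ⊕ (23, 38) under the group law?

(17, 40)

(6, 22) + (23, 38). λ = (38 - 22)/(23 - 6) ≡ 16/17 mod 41. 17⁻¹ ≡ 29 (mod 41) since 17·29 = 493 ≡ 1, so λ ≡ 13.
  x = λ² - 6 - 23 = 169 - 29 ≡ 17; y = λ·(6 - 17) - 22 ≡ 40. → (17, 40)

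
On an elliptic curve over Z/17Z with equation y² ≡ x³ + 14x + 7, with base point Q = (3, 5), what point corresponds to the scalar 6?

Double-and-add on 6 = (110)₂. Start with Q = (3, 5) for the leading 1-bit.
double: tangent at (3, 5): λ = (3·3² + 14)/(2·5) ≡ 7/10. 10⁻¹ ≡ 12 (mod 17), so λ ≡ 7·12 ≡ 16.
  x = λ² - 3 - 3 = 256 - 6 ≡ 12; y = λ·(3 - 12) - 5 ≡ 4. → (12, 4)
add Q: (12, 4) + (3, 5). λ = (5 - 4)/(3 - 12) ≡ 1/8 mod 17. 8⁻¹ ≡ 15 (mod 17) since 8·15 = 120 ≡ 1, so λ ≡ 15.
  x = λ² - 12 - 3 = 225 - 15 ≡ 6; y = λ·(12 - 6) - 4 ≡ 1. → (6, 1)
double: tangent at (6, 1): λ = (3·6² + 14)/(2·1) ≡ 3/2. 2⁻¹ ≡ 9 (mod 17), so λ ≡ 3·9 ≡ 10.
  x = λ² - 6 - 6 = 100 - 12 ≡ 3; y = λ·(6 - 3) - 1 ≡ 12. → (3, 12)

(3, 12)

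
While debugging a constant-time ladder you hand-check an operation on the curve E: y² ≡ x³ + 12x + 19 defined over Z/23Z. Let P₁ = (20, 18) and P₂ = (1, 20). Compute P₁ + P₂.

(20, 18) + (1, 20). λ = (20 - 18)/(1 - 20) ≡ 2/4 mod 23. 4⁻¹ ≡ 6 (mod 23) since 4·6 = 24 ≡ 1, so λ ≡ 12.
  x = λ² - 20 - 1 = 144 - 21 ≡ 8; y = λ·(20 - 8) - 18 ≡ 11. → (8, 11)

(8, 11)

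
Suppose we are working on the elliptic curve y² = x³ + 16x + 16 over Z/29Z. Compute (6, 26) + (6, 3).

O

The two points share x = 6 and their y-coordinates satisfy 26 + 3 ≡ 0 (mod 29), so they are inverses. Their sum is the point at infinity.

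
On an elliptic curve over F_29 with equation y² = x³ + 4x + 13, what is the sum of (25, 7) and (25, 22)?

O

The two points share x = 25 and their y-coordinates satisfy 7 + 22 ≡ 0 (mod 29), so they are inverses. Their sum is O.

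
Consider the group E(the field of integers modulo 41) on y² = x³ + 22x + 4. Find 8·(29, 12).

Write P = (29, 12).
Double-and-add on 8 = (1000)₂. Start with P = (29, 12) for the leading 1-bit.
double: tangent at (29, 12): λ = (3·29² + 22)/(2·12) ≡ 3/24. 24⁻¹ ≡ 12 (mod 41), so λ ≡ 3·12 ≡ 36.
  x = λ² - 29 - 29 = 1296 - 58 ≡ 8; y = λ·(29 - 8) - 12 ≡ 6. → (8, 6)
double: tangent at (8, 6): λ = (3·8² + 22)/(2·6) ≡ 9/12. 12⁻¹ ≡ 24 (mod 41), so λ ≡ 9·24 ≡ 11.
  x = λ² - 8 - 8 = 121 - 16 ≡ 23; y = λ·(8 - 23) - 6 ≡ 34. → (23, 34)
double: tangent at (23, 34): λ = (3·23² + 22)/(2·34) ≡ 10/27. 27⁻¹ ≡ 38 (mod 41), so λ ≡ 10·38 ≡ 11.
  x = λ² - 23 - 23 = 121 - 46 ≡ 34; y = λ·(23 - 34) - 34 ≡ 9. → (34, 9)

(34, 9)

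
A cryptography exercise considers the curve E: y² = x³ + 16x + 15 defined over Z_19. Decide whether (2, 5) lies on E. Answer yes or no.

no

y² = 5² ≡ 6; x³ + 16x + 15 = 55 ≡ 17 (mod 19). 6 ≠ 17.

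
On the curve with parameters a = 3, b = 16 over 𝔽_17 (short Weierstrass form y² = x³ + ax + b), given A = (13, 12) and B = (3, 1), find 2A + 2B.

(2, 8)

First 2A:
Repeated addition: build up to 2A.
2A: tangent at (13, 12): λ = (3·13² + 3)/(2·12) ≡ 0/7. 7⁻¹ ≡ 5 (mod 17) since 7·5 = 35 ≡ 1, so λ ≡ 0·5 ≡ 0.
  x = λ² - 13 - 13 = 0 - 26 ≡ 8; y = λ·(13 - 8) - 12 ≡ 5. → (8, 5)
2A = (8, 5).
Next 2B:
Repeated addition: build up to 2B.
2B: tangent at (3, 1): λ = (3·3² + 3)/(2·1) ≡ 13/2. 2⁻¹ ≡ 9 (mod 17), so λ ≡ 13·9 ≡ 15.
  x = λ² - 3 - 3 = 225 - 6 ≡ 15; y = λ·(3 - 15) - 1 ≡ 6. → (15, 6)
2B = (15, 6).
Finally 2A + 2B:
(8, 5) + (15, 6). λ = (6 - 5)/(15 - 8) ≡ 1/7 mod 17. 7⁻¹ ≡ 5 (mod 17), so λ ≡ 5.
  x = λ² - 8 - 15 = 25 - 23 ≡ 2; y = λ·(8 - 2) - 5 ≡ 8. → (2, 8)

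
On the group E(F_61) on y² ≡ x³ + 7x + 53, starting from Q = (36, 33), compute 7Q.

(24, 25)

Double-and-add on 7 = (111)₂. Start with Q = (36, 33) for the leading 1-bit.
double: tangent at (36, 33): λ = (3·36² + 7)/(2·33) ≡ 52/5. 5⁻¹ ≡ 49 (mod 61) since 5·49 = 245 ≡ 1, so λ ≡ 52·49 ≡ 47.
  x = λ² - 36 - 36 = 2209 - 72 ≡ 2; y = λ·(36 - 2) - 33 ≡ 40. → (2, 40)
add Q: (2, 40) + (36, 33). λ = (33 - 40)/(36 - 2) ≡ 54/34 mod 61. 34⁻¹ ≡ 9 (mod 61) since 34·9 = 306 ≡ 1, so λ ≡ 59.
  x = λ² - 2 - 36 = 3481 - 38 ≡ 27; y = λ·(2 - 27) - 40 ≡ 10. → (27, 10)
double: tangent at (27, 10): λ = (3·27² + 7)/(2·10) ≡ 59/20. 20⁻¹ ≡ 58 (mod 61) since 20·58 = 1160 ≡ 1, so λ ≡ 59·58 ≡ 6.
  x = λ² - 27 - 27 = 36 - 54 ≡ 43; y = λ·(27 - 43) - 10 ≡ 16. → (43, 16)
add Q: (43, 16) + (36, 33). λ = (33 - 16)/(36 - 43) ≡ 17/54 mod 61. 54⁻¹ ≡ 26 (mod 61), so λ ≡ 15.
  x = λ² - 43 - 36 = 225 - 79 ≡ 24; y = λ·(43 - 24) - 16 ≡ 25. → (24, 25)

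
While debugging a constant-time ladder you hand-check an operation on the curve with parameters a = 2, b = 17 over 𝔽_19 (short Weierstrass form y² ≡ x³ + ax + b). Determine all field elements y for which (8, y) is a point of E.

x³ + 2x + 17 = 545 ≡ 13 (mod 19).
13 is a non-residue mod 19; no y exists.

none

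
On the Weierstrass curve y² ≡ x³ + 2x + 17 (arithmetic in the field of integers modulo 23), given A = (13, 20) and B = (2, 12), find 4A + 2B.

First 4A:
Double-and-add on 4 = (100)₂. Start with A = (13, 20) for the leading 1-bit.
double: tangent at (13, 20): λ = (3·13² + 2)/(2·20) ≡ 3/17. 17⁻¹ ≡ 19 (mod 23) since 17·19 = 323 ≡ 1, so λ ≡ 3·19 ≡ 11.
  x = λ² - 13 - 13 = 121 - 26 ≡ 3; y = λ·(13 - 3) - 20 ≡ 21. → (3, 21)
double: tangent at (3, 21): λ = (3·3² + 2)/(2·21) ≡ 6/19. 19⁻¹ ≡ 17 (mod 23), so λ ≡ 6·17 ≡ 10.
  x = λ² - 3 - 3 = 100 - 6 ≡ 2; y = λ·(3 - 2) - 21 ≡ 12. → (2, 12)
4A = (2, 12).
Next 2B:
Repeated addition: build up to 2B.
2B: tangent at (2, 12): λ = (3·2² + 2)/(2·12) ≡ 14/1. 1⁻¹ ≡ 1 (mod 23), so λ ≡ 14·1 ≡ 14.
  x = λ² - 2 - 2 = 196 - 4 ≡ 8; y = λ·(2 - 8) - 12 ≡ 19. → (8, 19)
2B = (8, 19).
Finally 4A + 2B:
(2, 12) + (8, 19). λ = (19 - 12)/(8 - 2) ≡ 7/6 mod 23. 6⁻¹ ≡ 4 (mod 23), so λ ≡ 5.
  x = λ² - 2 - 8 = 25 - 10 ≡ 15; y = λ·(2 - 15) - 12 ≡ 15. → (15, 15)

(15, 15)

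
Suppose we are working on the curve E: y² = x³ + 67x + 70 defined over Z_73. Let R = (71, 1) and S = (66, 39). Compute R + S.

(58, 17)

(71, 1) + (66, 39). λ = (39 - 1)/(66 - 71) ≡ 38/68 mod 73. 68⁻¹ ≡ 29 (mod 73) since 68·29 = 1972 ≡ 1, so λ ≡ 7.
  x = λ² - 71 - 66 = 49 - 137 ≡ 58; y = λ·(71 - 58) - 1 ≡ 17. → (58, 17)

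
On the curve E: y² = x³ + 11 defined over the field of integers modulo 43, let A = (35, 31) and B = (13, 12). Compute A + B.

(20, 23)

(35, 31) + (13, 12). λ = (12 - 31)/(13 - 35) ≡ 24/21 mod 43. 21⁻¹ ≡ 41 (mod 43), so λ ≡ 38.
  x = λ² - 35 - 13 = 1444 - 48 ≡ 20; y = λ·(35 - 20) - 31 ≡ 23. → (20, 23)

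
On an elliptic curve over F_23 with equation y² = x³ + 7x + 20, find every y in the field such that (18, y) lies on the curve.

none

x³ + 7x + 20 = 5978 ≡ 21 (mod 23).
21 is a non-residue mod 23; no y exists.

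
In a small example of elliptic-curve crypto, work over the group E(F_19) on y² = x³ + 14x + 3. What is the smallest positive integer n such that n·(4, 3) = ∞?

2P: tangent at (4, 3): λ = (3·4² + 14)/(2·3) ≡ 5/6. 6⁻¹ ≡ 16 (mod 19) since 6·16 = 96 ≡ 1, so λ ≡ 5·16 ≡ 4.
  x = λ² - 4 - 4 = 16 - 8 ≡ 8; y = λ·(4 - 8) - 3 ≡ 0. → (8, 0)
3P: (8, 0) + (4, 3). λ = (3 - 0)/(4 - 8) ≡ 3/15 mod 19. 15⁻¹ ≡ 14 (mod 19), so λ ≡ 4.
  x = λ² - 8 - 4 = 16 - 12 ≡ 4; y = λ·(8 - 4) - 0 ≡ 16. → (4, 16)
4P: (4, 16) + (4, 3): same x and y₁ ≡ -y₂, so the sum is ∞.
4P = ∞, so the order is 4.

4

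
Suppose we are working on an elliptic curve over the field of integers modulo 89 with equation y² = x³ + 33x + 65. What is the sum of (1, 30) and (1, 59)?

O

The two points share x = 1 and their y-coordinates satisfy 30 + 59 ≡ 0 (mod 89), so they are inverses. Their sum is 𝒪.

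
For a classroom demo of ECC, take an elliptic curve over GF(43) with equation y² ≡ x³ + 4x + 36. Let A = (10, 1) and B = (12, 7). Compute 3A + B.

First 3A:
Repeated addition: build up to 3A.
2A: tangent at (10, 1): λ = (3·10² + 4)/(2·1) ≡ 3/2. 2⁻¹ ≡ 22 (mod 43) since 2·22 = 44 ≡ 1, so λ ≡ 3·22 ≡ 23.
  x = λ² - 10 - 10 = 529 - 20 ≡ 36; y = λ·(10 - 36) - 1 ≡ 3. → (36, 3)
3A: (36, 3) + (10, 1). λ = (1 - 3)/(10 - 36) ≡ 41/17 mod 43. 17⁻¹ ≡ 38 (mod 43) since 17·38 = 646 ≡ 1, so λ ≡ 10.
  x = λ² - 36 - 10 = 100 - 46 ≡ 11; y = λ·(36 - 11) - 3 ≡ 32. → (11, 32)
3A = (11, 32).
Finally 3A + B:
(11, 32) + (12, 7). λ = (7 - 32)/(12 - 11) ≡ 18/1 mod 43. 1⁻¹ ≡ 1 (mod 43), so λ ≡ 18.
  x = λ² - 11 - 12 = 324 - 23 ≡ 0; y = λ·(11 - 0) - 32 ≡ 37. → (0, 37)

(0, 37)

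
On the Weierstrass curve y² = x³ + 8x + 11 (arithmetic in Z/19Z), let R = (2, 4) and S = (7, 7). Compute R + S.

(2, 4) + (7, 7). λ = (7 - 4)/(7 - 2) ≡ 3/5 mod 19. 5⁻¹ ≡ 4 (mod 19) since 5·4 = 20 ≡ 1, so λ ≡ 12.
  x = λ² - 2 - 7 = 144 - 9 ≡ 2; y = λ·(2 - 2) - 4 ≡ 15. → (2, 15)

(2, 15)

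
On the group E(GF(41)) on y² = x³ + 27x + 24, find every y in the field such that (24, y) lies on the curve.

x³ + 27x + 24 = 14496 ≡ 23 (mod 41).
Square roots of 23 mod 41: 8 and 33 (since 8² = 64 ≡ 23).

8, 33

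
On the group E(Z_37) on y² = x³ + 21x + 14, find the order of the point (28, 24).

7

2P: tangent at (28, 24): λ = (3·28² + 21)/(2·24) ≡ 5/11. 11⁻¹ ≡ 27 (mod 37), so λ ≡ 5·27 ≡ 24.
  x = λ² - 28 - 28 = 576 - 56 ≡ 2; y = λ·(28 - 2) - 24 ≡ 8. → (2, 8)
3P: (2, 8) + (28, 24). λ = (24 - 8)/(28 - 2) ≡ 16/26 mod 37. 26⁻¹ ≡ 10 (mod 37), so λ ≡ 12.
  x = λ² - 2 - 28 = 144 - 30 ≡ 3; y = λ·(2 - 3) - 8 ≡ 17. → (3, 17)
4P: (3, 17) + (28, 24). λ = (24 - 17)/(28 - 3) ≡ 7/25 mod 37. 25⁻¹ ≡ 3 (mod 37), so λ ≡ 21.
  x = λ² - 3 - 28 = 441 - 31 ≡ 3; y = λ·(3 - 3) - 17 ≡ 20. → (3, 20)
5P: (3, 20) + (28, 24). λ = (24 - 20)/(28 - 3) ≡ 4/25 mod 37. 25⁻¹ ≡ 3 (mod 37), so λ ≡ 12.
  x = λ² - 3 - 28 = 144 - 31 ≡ 2; y = λ·(3 - 2) - 20 ≡ 29. → (2, 29)
6P: (2, 29) + (28, 24). λ = (24 - 29)/(28 - 2) ≡ 32/26 mod 37. 26⁻¹ ≡ 10 (mod 37), so λ ≡ 24.
  x = λ² - 2 - 28 = 576 - 30 ≡ 28; y = λ·(2 - 28) - 29 ≡ 13. → (28, 13)
7P: (28, 13) + (28, 24): same x and y₁ ≡ -y₂, so the sum is 𝒪.
7P = 𝒪, so the order is 7.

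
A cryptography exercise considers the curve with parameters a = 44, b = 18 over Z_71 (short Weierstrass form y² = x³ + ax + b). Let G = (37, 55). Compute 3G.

Repeated addition: build up to 3G.
2G: tangent at (37, 55): λ = (3·37² + 44)/(2·55) ≡ 33/39. 39⁻¹ ≡ 51 (mod 71), so λ ≡ 33·51 ≡ 50.
  x = λ² - 37 - 37 = 2500 - 74 ≡ 12; y = λ·(37 - 12) - 55 ≡ 59. → (12, 59)
3G: (12, 59) + (37, 55). λ = (55 - 59)/(37 - 12) ≡ 67/25 mod 71. 25⁻¹ ≡ 54 (mod 71), so λ ≡ 68.
  x = λ² - 12 - 37 = 4624 - 49 ≡ 31; y = λ·(12 - 31) - 59 ≡ 69. → (31, 69)

(31, 69)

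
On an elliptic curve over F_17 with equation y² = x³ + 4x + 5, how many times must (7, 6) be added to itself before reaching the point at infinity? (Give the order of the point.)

2P: tangent at (7, 6): λ = (3·7² + 4)/(2·6) ≡ 15/12. 12⁻¹ ≡ 10 (mod 17) since 12·10 = 120 ≡ 1, so λ ≡ 15·10 ≡ 14.
  x = λ² - 7 - 7 = 196 - 14 ≡ 12; y = λ·(7 - 12) - 6 ≡ 9. → (12, 9)
3P: (12, 9) + (7, 6). λ = (6 - 9)/(7 - 12) ≡ 14/12 mod 17. 12⁻¹ ≡ 10 (mod 17) since 12·10 = 120 ≡ 1, so λ ≡ 4.
  x = λ² - 12 - 7 = 16 - 19 ≡ 14; y = λ·(12 - 14) - 9 ≡ 0. → (14, 0)
4P: (14, 0) + (7, 6). λ = (6 - 0)/(7 - 14) ≡ 6/10 mod 17. 10⁻¹ ≡ 12 (mod 17), so λ ≡ 4.
  x = λ² - 14 - 7 = 16 - 21 ≡ 12; y = λ·(14 - 12) - 0 ≡ 8. → (12, 8)
5P: (12, 8) + (7, 6). λ = (6 - 8)/(7 - 12) ≡ 15/12 mod 17. 12⁻¹ ≡ 10 (mod 17) since 12·10 = 120 ≡ 1, so λ ≡ 14.
  x = λ² - 12 - 7 = 196 - 19 ≡ 7; y = λ·(12 - 7) - 8 ≡ 11. → (7, 11)
6P: (7, 11) + (7, 6): same x and y₁ ≡ -y₂, so the sum is the point at infinity.
6P = the point at infinity, so the order is 6.

6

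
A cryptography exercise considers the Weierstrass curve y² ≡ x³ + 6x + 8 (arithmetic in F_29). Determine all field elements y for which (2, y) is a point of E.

x³ + 6x + 8 = 28 ≡ 28 (mod 29).
Square roots of 28 mod 29: 12 and 17 (since 12² = 144 ≡ 28).

12, 17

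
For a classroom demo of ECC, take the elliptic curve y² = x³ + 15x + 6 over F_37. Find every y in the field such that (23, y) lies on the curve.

x³ + 15x + 6 = 12518 ≡ 12 (mod 37).
Square roots of 12 mod 37: 7 and 30 (since 7² = 49 ≡ 12).

7, 30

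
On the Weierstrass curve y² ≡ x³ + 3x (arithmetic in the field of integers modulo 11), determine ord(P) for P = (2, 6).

12

2P: tangent at (2, 6): λ = (3·2² + 3)/(2·6) ≡ 4/1. 1⁻¹ ≡ 1 (mod 11), so λ ≡ 4·1 ≡ 4.
  x = λ² - 2 - 2 = 16 - 4 ≡ 1; y = λ·(2 - 1) - 6 ≡ 9. → (1, 9)
3P: (1, 9) + (2, 6). λ = (6 - 9)/(2 - 1) ≡ 8/1 mod 11. 1⁻¹ ≡ 1 (mod 11), so λ ≡ 8.
  x = λ² - 1 - 2 = 64 - 3 ≡ 6; y = λ·(1 - 6) - 9 ≡ 6. → (6, 6)
4P: (6, 6) + (2, 6). λ = (6 - 6)/(2 - 6) ≡ 0/7 mod 11. 7⁻¹ ≡ 8 (mod 11) since 7·8 = 56 ≡ 1, so λ ≡ 0.
  x = λ² - 6 - 2 = 0 - 8 ≡ 3; y = λ·(6 - 3) - 6 ≡ 5. → (3, 5)
5P: (3, 5) + (2, 6). λ = (6 - 5)/(2 - 3) ≡ 1/10 mod 11. 10⁻¹ ≡ 10 (mod 11) since 10·10 = 100 ≡ 1, so λ ≡ 10.
  x = λ² - 3 - 2 = 100 - 5 ≡ 7; y = λ·(3 - 7) - 5 ≡ 10. → (7, 10)
6P: (7, 10) + (2, 6). λ = (6 - 10)/(2 - 7) ≡ 7/6 mod 11. 6⁻¹ ≡ 2 (mod 11), so λ ≡ 3.
  x = λ² - 7 - 2 = 9 - 9 ≡ 0; y = λ·(7 - 0) - 10 ≡ 0. → (0, 0)
7P: (0, 0) + (2, 6). λ = (6 - 0)/(2 - 0) ≡ 6/2 mod 11. 2⁻¹ ≡ 6 (mod 11), so λ ≡ 3.
  x = λ² - 0 - 2 = 9 - 2 ≡ 7; y = λ·(0 - 7) - 0 ≡ 1. → (7, 1)
8P: (7, 1) + (2, 6). λ = (6 - 1)/(2 - 7) ≡ 5/6 mod 11. 6⁻¹ ≡ 2 (mod 11) since 6·2 = 12 ≡ 1, so λ ≡ 10.
  x = λ² - 7 - 2 = 100 - 9 ≡ 3; y = λ·(7 - 3) - 1 ≡ 6. → (3, 6)
9P: (3, 6) + (2, 6). λ = (6 - 6)/(2 - 3) ≡ 0/10 mod 11. 10⁻¹ ≡ 10 (mod 11) since 10·10 = 100 ≡ 1, so λ ≡ 0.
  x = λ² - 3 - 2 = 0 - 5 ≡ 6; y = λ·(3 - 6) - 6 ≡ 5. → (6, 5)
10P: (6, 5) + (2, 6). λ = (6 - 5)/(2 - 6) ≡ 1/7 mod 11. 7⁻¹ ≡ 8 (mod 11), so λ ≡ 8.
  x = λ² - 6 - 2 = 64 - 8 ≡ 1; y = λ·(6 - 1) - 5 ≡ 2. → (1, 2)
11P: (1, 2) + (2, 6). λ = (6 - 2)/(2 - 1) ≡ 4/1 mod 11. 1⁻¹ ≡ 1 (mod 11) since 1·1 = 1 ≡ 1, so λ ≡ 4.
  x = λ² - 1 - 2 = 16 - 3 ≡ 2; y = λ·(1 - 2) - 2 ≡ 5. → (2, 5)
12P: (2, 5) + (2, 6): same x and y₁ ≡ -y₂, so the sum is ∞.
12P = ∞, so the order is 12.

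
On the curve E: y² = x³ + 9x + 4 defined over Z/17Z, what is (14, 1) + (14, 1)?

tangent at (14, 1): λ = (3·14² + 9)/(2·1) ≡ 2/2. 2⁻¹ ≡ 9 (mod 17) since 2·9 = 18 ≡ 1, so λ ≡ 2·9 ≡ 1.
  x = λ² - 14 - 14 = 1 - 28 ≡ 7; y = λ·(14 - 7) - 1 ≡ 6. → (7, 6)

(7, 6)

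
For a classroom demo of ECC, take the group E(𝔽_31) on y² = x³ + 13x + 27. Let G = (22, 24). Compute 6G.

Double-and-add on 6 = (110)₂. Start with G = (22, 24) for the leading 1-bit.
double: tangent at (22, 24): λ = (3·22² + 13)/(2·24) ≡ 8/17. 17⁻¹ ≡ 11 (mod 31), so λ ≡ 8·11 ≡ 26.
  x = λ² - 22 - 22 = 676 - 44 ≡ 12; y = λ·(22 - 12) - 24 ≡ 19. → (12, 19)
add G: (12, 19) + (22, 24). λ = (24 - 19)/(22 - 12) ≡ 5/10 mod 31. 10⁻¹ ≡ 28 (mod 31) since 10·28 = 280 ≡ 1, so λ ≡ 16.
  x = λ² - 12 - 22 = 256 - 34 ≡ 5; y = λ·(12 - 5) - 19 ≡ 0. → (5, 0)
double: (5, 0) + (5, 0): same x and y₁ ≡ -y₂, so the sum is 𝒪.

O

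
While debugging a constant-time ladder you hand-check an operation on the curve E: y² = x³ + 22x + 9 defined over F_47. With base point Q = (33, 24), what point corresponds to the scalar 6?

(10, 17)

Double-and-add on 6 = (110)₂. Start with Q = (33, 24) for the leading 1-bit.
double: tangent at (33, 24): λ = (3·33² + 22)/(2·24) ≡ 46/1. 1⁻¹ ≡ 1 (mod 47), so λ ≡ 46·1 ≡ 46.
  x = λ² - 33 - 33 = 2116 - 66 ≡ 29; y = λ·(33 - 29) - 24 ≡ 19. → (29, 19)
add Q: (29, 19) + (33, 24). λ = (24 - 19)/(33 - 29) ≡ 5/4 mod 47. 4⁻¹ ≡ 12 (mod 47), so λ ≡ 13.
  x = λ² - 29 - 33 = 169 - 62 ≡ 13; y = λ·(29 - 13) - 19 ≡ 1. → (13, 1)
double: tangent at (13, 1): λ = (3·13² + 22)/(2·1) ≡ 12/2. 2⁻¹ ≡ 24 (mod 47), so λ ≡ 12·24 ≡ 6.
  x = λ² - 13 - 13 = 36 - 26 ≡ 10; y = λ·(13 - 10) - 1 ≡ 17. → (10, 17)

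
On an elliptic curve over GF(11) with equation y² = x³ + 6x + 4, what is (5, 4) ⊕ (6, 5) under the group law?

(5, 4) + (6, 5). λ = (5 - 4)/(6 - 5) ≡ 1/1 mod 11. 1⁻¹ ≡ 1 (mod 11) since 1·1 = 1 ≡ 1, so λ ≡ 1.
  x = λ² - 5 - 6 = 1 - 11 ≡ 1; y = λ·(5 - 1) - 4 ≡ 0. → (1, 0)

(1, 0)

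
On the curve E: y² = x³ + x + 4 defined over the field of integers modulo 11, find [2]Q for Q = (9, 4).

(2, 6)

tangent at (9, 4): λ = (3·9² + 1)/(2·4) ≡ 2/8. 8⁻¹ ≡ 7 (mod 11), so λ ≡ 2·7 ≡ 3.
  x = λ² - 9 - 9 = 9 - 18 ≡ 2; y = λ·(9 - 2) - 4 ≡ 6. → (2, 6)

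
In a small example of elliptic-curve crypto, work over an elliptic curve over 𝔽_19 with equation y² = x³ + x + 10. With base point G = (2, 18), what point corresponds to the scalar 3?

(9, 11)

Repeated addition: build up to 3G.
2G: tangent at (2, 18): λ = (3·2² + 1)/(2·18) ≡ 13/17. 17⁻¹ ≡ 9 (mod 19) since 17·9 = 153 ≡ 1, so λ ≡ 13·9 ≡ 3.
  x = λ² - 2 - 2 = 9 - 4 ≡ 5; y = λ·(2 - 5) - 18 ≡ 11. → (5, 11)
3G: (5, 11) + (2, 18). λ = (18 - 11)/(2 - 5) ≡ 7/16 mod 19. 16⁻¹ ≡ 6 (mod 19), so λ ≡ 4.
  x = λ² - 5 - 2 = 16 - 7 ≡ 9; y = λ·(5 - 9) - 11 ≡ 11. → (9, 11)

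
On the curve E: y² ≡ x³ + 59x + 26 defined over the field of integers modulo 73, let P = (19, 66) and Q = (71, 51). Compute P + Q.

(58, 0)

(19, 66) + (71, 51). λ = (51 - 66)/(71 - 19) ≡ 58/52 mod 73. 52⁻¹ ≡ 66 (mod 73), so λ ≡ 32.
  x = λ² - 19 - 71 = 1024 - 90 ≡ 58; y = λ·(19 - 58) - 66 ≡ 0. → (58, 0)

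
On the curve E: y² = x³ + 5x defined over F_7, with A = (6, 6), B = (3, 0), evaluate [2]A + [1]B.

First 2A:
Repeated addition: build up to 2A.
2A: tangent at (6, 6): λ = (3·6² + 5)/(2·6) ≡ 1/5. 5⁻¹ ≡ 3 (mod 7), so λ ≡ 1·3 ≡ 3.
  x = λ² - 6 - 6 = 9 - 12 ≡ 4; y = λ·(6 - 4) - 6 ≡ 0. → (4, 0)
2A = (4, 0).
Finally 2A + B:
(4, 0) + (3, 0). λ = (0 - 0)/(3 - 4) ≡ 0/6 mod 7. 6⁻¹ ≡ 6 (mod 7), so λ ≡ 0.
  x = λ² - 4 - 3 = 0 - 7 ≡ 0; y = λ·(4 - 0) - 0 ≡ 0. → (0, 0)

(0, 0)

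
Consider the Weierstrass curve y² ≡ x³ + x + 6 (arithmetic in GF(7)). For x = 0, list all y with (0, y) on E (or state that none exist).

x³ + 1x + 6 = 6 ≡ 6 (mod 7).
6 is a non-residue mod 7; no y exists.

none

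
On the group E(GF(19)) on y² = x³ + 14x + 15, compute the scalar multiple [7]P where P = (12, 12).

Double-and-add on 7 = (111)₂. Start with P = (12, 12) for the leading 1-bit.
double: tangent at (12, 12): λ = (3·12² + 14)/(2·12) ≡ 9/5. 5⁻¹ ≡ 4 (mod 19), so λ ≡ 9·4 ≡ 17.
  x = λ² - 12 - 12 = 289 - 24 ≡ 18; y = λ·(12 - 18) - 12 ≡ 0. → (18, 0)
add P: (18, 0) + (12, 12). λ = (12 - 0)/(12 - 18) ≡ 12/13 mod 19. 13⁻¹ ≡ 3 (mod 19), so λ ≡ 17.
  x = λ² - 18 - 12 = 289 - 30 ≡ 12; y = λ·(18 - 12) - 0 ≡ 7. → (12, 7)
double: tangent at (12, 7): λ = (3·12² + 14)/(2·7) ≡ 9/14. 14⁻¹ ≡ 15 (mod 19) since 14·15 = 210 ≡ 1, so λ ≡ 9·15 ≡ 2.
  x = λ² - 12 - 12 = 4 - 24 ≡ 18; y = λ·(12 - 18) - 7 ≡ 0. → (18, 0)
add P: (18, 0) + (12, 12). λ = (12 - 0)/(12 - 18) ≡ 12/13 mod 19. 13⁻¹ ≡ 3 (mod 19) since 13·3 = 39 ≡ 1, so λ ≡ 17.
  x = λ² - 18 - 12 = 289 - 30 ≡ 12; y = λ·(18 - 12) - 0 ≡ 7. → (12, 7)

(12, 7)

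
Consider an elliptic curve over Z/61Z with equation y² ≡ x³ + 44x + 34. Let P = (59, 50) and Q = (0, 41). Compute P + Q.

(7, 21)

(59, 50) + (0, 41). λ = (41 - 50)/(0 - 59) ≡ 52/2 mod 61. 2⁻¹ ≡ 31 (mod 61), so λ ≡ 26.
  x = λ² - 59 - 0 = 676 - 59 ≡ 7; y = λ·(59 - 7) - 50 ≡ 21. → (7, 21)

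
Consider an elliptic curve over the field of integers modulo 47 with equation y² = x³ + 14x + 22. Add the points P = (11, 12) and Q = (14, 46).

(46, 30)

(11, 12) + (14, 46). λ = (46 - 12)/(14 - 11) ≡ 34/3 mod 47. 3⁻¹ ≡ 16 (mod 47), so λ ≡ 27.
  x = λ² - 11 - 14 = 729 - 25 ≡ 46; y = λ·(11 - 46) - 12 ≡ 30. → (46, 30)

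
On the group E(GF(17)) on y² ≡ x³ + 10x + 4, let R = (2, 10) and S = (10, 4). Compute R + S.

(2, 10) + (10, 4). λ = (4 - 10)/(10 - 2) ≡ 11/8 mod 17. 8⁻¹ ≡ 15 (mod 17), so λ ≡ 12.
  x = λ² - 2 - 10 = 144 - 12 ≡ 13; y = λ·(2 - 13) - 10 ≡ 11. → (13, 11)

(13, 11)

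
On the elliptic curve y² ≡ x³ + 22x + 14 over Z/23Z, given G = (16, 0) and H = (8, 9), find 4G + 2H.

First 4G:
Repeated addition: build up to 4G.
2G: (16, 0) + (16, 0): same x and y₁ ≡ -y₂, so the sum is the point at infinity.
3G: the point at infinity + (16, 0) = (16, 0) (identity).
4G: (16, 0) + (16, 0): same x and y₁ ≡ -y₂, so the sum is the point at infinity.
4G = the point at infinity.
Next 2H:
Repeated addition: build up to 2H.
2H: tangent at (8, 9): λ = (3·8² + 22)/(2·9) ≡ 7/18. 18⁻¹ ≡ 9 (mod 23) since 18·9 = 162 ≡ 1, so λ ≡ 7·9 ≡ 17.
  x = λ² - 8 - 8 = 289 - 16 ≡ 20; y = λ·(8 - 20) - 9 ≡ 17. → (20, 17)
2H = (20, 17).
Finally 4G + 2H:
the point at infinity + (20, 17) = (20, 17) (identity).

(20, 17)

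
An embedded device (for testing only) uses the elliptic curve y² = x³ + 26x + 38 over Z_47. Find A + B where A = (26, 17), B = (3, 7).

(42, 21)

(26, 17) + (3, 7). λ = (7 - 17)/(3 - 26) ≡ 37/24 mod 47. 24⁻¹ ≡ 2 (mod 47), so λ ≡ 27.
  x = λ² - 26 - 3 = 729 - 29 ≡ 42; y = λ·(26 - 42) - 17 ≡ 21. → (42, 21)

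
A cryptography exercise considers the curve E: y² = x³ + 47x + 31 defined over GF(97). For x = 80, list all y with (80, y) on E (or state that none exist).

none

x³ + 47x + 31 = 515791 ≡ 42 (mod 97).
42 is a non-residue mod 97; no y exists.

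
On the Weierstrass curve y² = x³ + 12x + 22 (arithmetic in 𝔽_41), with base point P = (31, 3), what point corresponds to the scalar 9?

Repeated addition: build up to 9P.
2P: tangent at (31, 3): λ = (3·31² + 12)/(2·3) ≡ 25/6. 6⁻¹ ≡ 7 (mod 41), so λ ≡ 25·7 ≡ 11.
  x = λ² - 31 - 31 = 121 - 62 ≡ 18; y = λ·(31 - 18) - 3 ≡ 17. → (18, 17)
3P: (18, 17) + (31, 3). λ = (3 - 17)/(31 - 18) ≡ 27/13 mod 41. 13⁻¹ ≡ 19 (mod 41), so λ ≡ 21.
  x = λ² - 18 - 31 = 441 - 49 ≡ 23; y = λ·(18 - 23) - 17 ≡ 1. → (23, 1)
4P: (23, 1) + (31, 3). λ = (3 - 1)/(31 - 23) ≡ 2/8 mod 41. 8⁻¹ ≡ 36 (mod 41) since 8·36 = 288 ≡ 1, so λ ≡ 31.
  x = λ² - 23 - 31 = 961 - 54 ≡ 5; y = λ·(23 - 5) - 1 ≡ 24. → (5, 24)
5P: (5, 24) + (31, 3). λ = (3 - 24)/(31 - 5) ≡ 20/26 mod 41. 26⁻¹ ≡ 30 (mod 41), so λ ≡ 26.
  x = λ² - 5 - 31 = 676 - 36 ≡ 25; y = λ·(5 - 25) - 24 ≡ 30. → (25, 30)
6P: (25, 30) + (31, 3). λ = (3 - 30)/(31 - 25) ≡ 14/6 mod 41. 6⁻¹ ≡ 7 (mod 41), so λ ≡ 16.
  x = λ² - 25 - 31 = 256 - 56 ≡ 36; y = λ·(25 - 36) - 30 ≡ 40. → (36, 40)
7P: (36, 40) + (31, 3). λ = (3 - 40)/(31 - 36) ≡ 4/36 mod 41. 36⁻¹ ≡ 8 (mod 41), so λ ≡ 32.
  x = λ² - 36 - 31 = 1024 - 67 ≡ 14; y = λ·(36 - 14) - 40 ≡ 8. → (14, 8)
8P: (14, 8) + (31, 3). λ = (3 - 8)/(31 - 14) ≡ 36/17 mod 41. 17⁻¹ ≡ 29 (mod 41), so λ ≡ 19.
  x = λ² - 14 - 31 = 361 - 45 ≡ 29; y = λ·(14 - 29) - 8 ≡ 35. → (29, 35)
9P: (29, 35) + (31, 3). λ = (3 - 35)/(31 - 29) ≡ 9/2 mod 41. 2⁻¹ ≡ 21 (mod 41) since 2·21 = 42 ≡ 1, so λ ≡ 25.
  x = λ² - 29 - 31 = 625 - 60 ≡ 32; y = λ·(29 - 32) - 35 ≡ 13. → (32, 13)

(32, 13)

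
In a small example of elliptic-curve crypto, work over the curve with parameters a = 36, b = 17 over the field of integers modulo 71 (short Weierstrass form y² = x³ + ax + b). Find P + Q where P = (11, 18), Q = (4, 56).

(42, 59)

(11, 18) + (4, 56). λ = (56 - 18)/(4 - 11) ≡ 38/64 mod 71. 64⁻¹ ≡ 10 (mod 71) since 64·10 = 640 ≡ 1, so λ ≡ 25.
  x = λ² - 11 - 4 = 625 - 15 ≡ 42; y = λ·(11 - 42) - 18 ≡ 59. → (42, 59)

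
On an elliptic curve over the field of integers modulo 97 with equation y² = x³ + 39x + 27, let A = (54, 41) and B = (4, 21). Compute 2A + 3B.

(39, 57)

First 2A:
Repeated addition: build up to 2A.
2A: tangent at (54, 41): λ = (3·54² + 39)/(2·41) ≡ 57/82. 82⁻¹ ≡ 84 (mod 97) since 82·84 = 6888 ≡ 1, so λ ≡ 57·84 ≡ 35.
  x = λ² - 54 - 54 = 1225 - 108 ≡ 50; y = λ·(54 - 50) - 41 ≡ 2. → (50, 2)
2A = (50, 2).
Next 3B:
Repeated addition: build up to 3B.
2B: tangent at (4, 21): λ = (3·4² + 39)/(2·21) ≡ 87/42. 42⁻¹ ≡ 67 (mod 97) since 42·67 = 2814 ≡ 1, so λ ≡ 87·67 ≡ 9.
  x = λ² - 4 - 4 = 81 - 8 ≡ 73; y = λ·(4 - 73) - 21 ≡ 37. → (73, 37)
3B: (73, 37) + (4, 21). λ = (21 - 37)/(4 - 73) ≡ 81/28 mod 97. 28⁻¹ ≡ 52 (mod 97), so λ ≡ 41.
  x = λ² - 73 - 4 = 1681 - 77 ≡ 52; y = λ·(73 - 52) - 37 ≡ 48. → (52, 48)
3B = (52, 48).
Finally 2A + 3B:
(50, 2) + (52, 48). λ = (48 - 2)/(52 - 50) ≡ 46/2 mod 97. 2⁻¹ ≡ 49 (mod 97), so λ ≡ 23.
  x = λ² - 50 - 52 = 529 - 102 ≡ 39; y = λ·(50 - 39) - 2 ≡ 57. → (39, 57)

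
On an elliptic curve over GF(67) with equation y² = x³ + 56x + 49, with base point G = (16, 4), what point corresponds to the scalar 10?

(32, 29)

Double-and-add on 10 = (1010)₂. Start with G = (16, 4) for the leading 1-bit.
double: tangent at (16, 4): λ = (3·16² + 56)/(2·4) ≡ 20/8. 8⁻¹ ≡ 42 (mod 67), so λ ≡ 20·42 ≡ 36.
  x = λ² - 16 - 16 = 1296 - 32 ≡ 58; y = λ·(16 - 58) - 4 ≡ 25. → (58, 25)
double: tangent at (58, 25): λ = (3·58² + 56)/(2·25) ≡ 31/50. 50⁻¹ ≡ 63 (mod 67), so λ ≡ 31·63 ≡ 10.
  x = λ² - 58 - 58 = 100 - 116 ≡ 51; y = λ·(58 - 51) - 25 ≡ 45. → (51, 45)
add G: (51, 45) + (16, 4). λ = (4 - 45)/(16 - 51) ≡ 26/32 mod 67. 32⁻¹ ≡ 44 (mod 67) since 32·44 = 1408 ≡ 1, so λ ≡ 5.
  x = λ² - 51 - 16 = 25 - 67 ≡ 25; y = λ·(51 - 25) - 45 ≡ 18. → (25, 18)
double: tangent at (25, 18): λ = (3·25² + 56)/(2·18) ≡ 55/36. 36⁻¹ ≡ 54 (mod 67) since 36·54 = 1944 ≡ 1, so λ ≡ 55·54 ≡ 22.
  x = λ² - 25 - 25 = 484 - 50 ≡ 32; y = λ·(25 - 32) - 18 ≡ 29. → (32, 29)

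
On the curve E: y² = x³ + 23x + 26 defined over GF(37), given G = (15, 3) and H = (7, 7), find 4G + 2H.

First 4G:
Repeated addition: build up to 4G.
2G: tangent at (15, 3): λ = (3·15² + 23)/(2·3) ≡ 32/6. 6⁻¹ ≡ 31 (mod 37), so λ ≡ 32·31 ≡ 30.
  x = λ² - 15 - 15 = 900 - 30 ≡ 19; y = λ·(15 - 19) - 3 ≡ 25. → (19, 25)
3G: (19, 25) + (15, 3). λ = (3 - 25)/(15 - 19) ≡ 15/33 mod 37. 33⁻¹ ≡ 9 (mod 37), so λ ≡ 24.
  x = λ² - 19 - 15 = 576 - 34 ≡ 24; y = λ·(19 - 24) - 25 ≡ 3. → (24, 3)
4G: (24, 3) + (15, 3). λ = (3 - 3)/(15 - 24) ≡ 0/28 mod 37. 28⁻¹ ≡ 4 (mod 37) since 28·4 = 112 ≡ 1, so λ ≡ 0.
  x = λ² - 24 - 15 = 0 - 39 ≡ 35; y = λ·(24 - 35) - 3 ≡ 34. → (35, 34)
4G = (35, 34).
Next 2H:
Repeated addition: build up to 2H.
2H: tangent at (7, 7): λ = (3·7² + 23)/(2·7) ≡ 22/14. 14⁻¹ ≡ 8 (mod 37) since 14·8 = 112 ≡ 1, so λ ≡ 22·8 ≡ 28.
  x = λ² - 7 - 7 = 784 - 14 ≡ 30; y = λ·(7 - 30) - 7 ≡ 15. → (30, 15)
2H = (30, 15).
Finally 4G + 2H:
(35, 34) + (30, 15). λ = (15 - 34)/(30 - 35) ≡ 18/32 mod 37. 32⁻¹ ≡ 22 (mod 37) since 32·22 = 704 ≡ 1, so λ ≡ 26.
  x = λ² - 35 - 30 = 676 - 65 ≡ 19; y = λ·(35 - 19) - 34 ≡ 12. → (19, 12)

(19, 12)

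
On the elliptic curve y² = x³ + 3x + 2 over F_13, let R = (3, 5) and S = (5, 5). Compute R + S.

(3, 5) + (5, 5). λ = (5 - 5)/(5 - 3) ≡ 0/2 mod 13. 2⁻¹ ≡ 7 (mod 13), so λ ≡ 0.
  x = λ² - 3 - 5 = 0 - 8 ≡ 5; y = λ·(3 - 5) - 5 ≡ 8. → (5, 8)

(5, 8)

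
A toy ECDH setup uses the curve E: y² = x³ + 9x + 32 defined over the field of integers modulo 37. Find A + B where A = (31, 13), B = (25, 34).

(21, 26)

(31, 13) + (25, 34). λ = (34 - 13)/(25 - 31) ≡ 21/31 mod 37. 31⁻¹ ≡ 6 (mod 37), so λ ≡ 15.
  x = λ² - 31 - 25 = 225 - 56 ≡ 21; y = λ·(31 - 21) - 13 ≡ 26. → (21, 26)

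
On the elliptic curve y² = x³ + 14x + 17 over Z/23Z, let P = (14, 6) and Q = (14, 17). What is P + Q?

O

The two points share x = 14 and their y-coordinates satisfy 6 + 17 ≡ 0 (mod 23), so they are inverses. Their sum is O.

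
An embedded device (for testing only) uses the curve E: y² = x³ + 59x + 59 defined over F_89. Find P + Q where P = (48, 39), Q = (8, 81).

(48, 39) + (8, 81). λ = (81 - 39)/(8 - 48) ≡ 42/49 mod 89. 49⁻¹ ≡ 20 (mod 89) since 49·20 = 980 ≡ 1, so λ ≡ 39.
  x = λ² - 48 - 8 = 1521 - 56 ≡ 41; y = λ·(48 - 41) - 39 ≡ 56. → (41, 56)

(41, 56)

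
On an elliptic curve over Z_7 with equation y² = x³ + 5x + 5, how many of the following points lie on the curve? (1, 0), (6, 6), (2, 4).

(1, 0): 0² ≡ 0, rhs ≡ 4 → off.
(6, 6): 6² ≡ 1, rhs ≡ 6 → off.
(2, 4): 4² ≡ 2, rhs ≡ 2 → on.

1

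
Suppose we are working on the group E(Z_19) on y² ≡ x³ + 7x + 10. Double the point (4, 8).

tangent at (4, 8): λ = (3·4² + 7)/(2·8) ≡ 17/16. 16⁻¹ ≡ 6 (mod 19) since 16·6 = 96 ≡ 1, so λ ≡ 17·6 ≡ 7.
  x = λ² - 4 - 4 = 49 - 8 ≡ 3; y = λ·(4 - 3) - 8 ≡ 18. → (3, 18)

(3, 18)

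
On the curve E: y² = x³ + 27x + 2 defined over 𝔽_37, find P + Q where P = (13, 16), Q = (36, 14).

(13, 16) + (36, 14). λ = (14 - 16)/(36 - 13) ≡ 35/23 mod 37. 23⁻¹ ≡ 29 (mod 37), so λ ≡ 16.
  x = λ² - 13 - 36 = 256 - 49 ≡ 22; y = λ·(13 - 22) - 16 ≡ 25. → (22, 25)

(22, 25)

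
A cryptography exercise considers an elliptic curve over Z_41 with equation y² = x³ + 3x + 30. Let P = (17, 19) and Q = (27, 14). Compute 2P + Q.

First 2P:
Repeated addition: build up to 2P.
2P: tangent at (17, 19): λ = (3·17² + 3)/(2·19) ≡ 9/38. 38⁻¹ ≡ 27 (mod 41), so λ ≡ 9·27 ≡ 38.
  x = λ² - 17 - 17 = 1444 - 34 ≡ 16; y = λ·(17 - 16) - 19 ≡ 19. → (16, 19)
2P = (16, 19).
Finally 2P + Q:
(16, 19) + (27, 14). λ = (14 - 19)/(27 - 16) ≡ 36/11 mod 41. 11⁻¹ ≡ 15 (mod 41), so λ ≡ 7.
  x = λ² - 16 - 27 = 49 - 43 ≡ 6; y = λ·(16 - 6) - 19 ≡ 10. → (6, 10)

(6, 10)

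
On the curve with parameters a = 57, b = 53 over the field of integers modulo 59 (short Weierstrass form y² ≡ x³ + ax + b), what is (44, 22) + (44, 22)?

(42, 22)

tangent at (44, 22): λ = (3·44² + 57)/(2·22) ≡ 24/44. 44⁻¹ ≡ 55 (mod 59), so λ ≡ 24·55 ≡ 22.
  x = λ² - 44 - 44 = 484 - 88 ≡ 42; y = λ·(44 - 42) - 22 ≡ 22. → (42, 22)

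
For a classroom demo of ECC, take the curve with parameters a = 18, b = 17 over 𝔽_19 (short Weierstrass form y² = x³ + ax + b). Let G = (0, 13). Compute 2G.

tangent at (0, 13): λ = (3·0² + 18)/(2·13) ≡ 18/7. 7⁻¹ ≡ 11 (mod 19) since 7·11 = 77 ≡ 1, so λ ≡ 18·11 ≡ 8.
  x = λ² - 0 - 0 = 64 - 0 ≡ 7; y = λ·(0 - 7) - 13 ≡ 7. → (7, 7)

(7, 7)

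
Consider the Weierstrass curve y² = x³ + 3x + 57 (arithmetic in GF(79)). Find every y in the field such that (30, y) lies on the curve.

34, 45

x³ + 3x + 57 = 27147 ≡ 50 (mod 79).
Square roots of 50 mod 79: 34 and 45 (since 34² = 1156 ≡ 50).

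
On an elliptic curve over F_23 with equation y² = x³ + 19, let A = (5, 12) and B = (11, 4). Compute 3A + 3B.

(3, 0)

First 3A:
Repeated addition: build up to 3A.
2A: tangent at (5, 12): λ = (3·5² + 0)/(2·12) ≡ 6/1. 1⁻¹ ≡ 1 (mod 23), so λ ≡ 6·1 ≡ 6.
  x = λ² - 5 - 5 = 36 - 10 ≡ 3; y = λ·(5 - 3) - 12 ≡ 0. → (3, 0)
3A: (3, 0) + (5, 12). λ = (12 - 0)/(5 - 3) ≡ 12/2 mod 23. 2⁻¹ ≡ 12 (mod 23) since 2·12 = 24 ≡ 1, so λ ≡ 6.
  x = λ² - 3 - 5 = 36 - 8 ≡ 5; y = λ·(3 - 5) - 0 ≡ 11. → (5, 11)
3A = (5, 11).
Next 3B:
Repeated addition: build up to 3B.
2B: tangent at (11, 4): λ = (3·11² + 0)/(2·4) ≡ 18/8. 8⁻¹ ≡ 3 (mod 23), so λ ≡ 18·3 ≡ 8.
  x = λ² - 11 - 11 = 64 - 22 ≡ 19; y = λ·(11 - 19) - 4 ≡ 1. → (19, 1)
3B: (19, 1) + (11, 4). λ = (4 - 1)/(11 - 19) ≡ 3/15 mod 23. 15⁻¹ ≡ 20 (mod 23), so λ ≡ 14.
  x = λ² - 19 - 11 = 196 - 30 ≡ 5; y = λ·(19 - 5) - 1 ≡ 11. → (5, 11)
3B = (5, 11).
Finally 3A + 3B:
tangent at (5, 11): λ = (3·5² + 0)/(2·11) ≡ 6/22. 22⁻¹ ≡ 22 (mod 23) since 22·22 = 484 ≡ 1, so λ ≡ 6·22 ≡ 17.
  x = λ² - 5 - 5 = 289 - 10 ≡ 3; y = λ·(5 - 3) - 11 ≡ 0. → (3, 0)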